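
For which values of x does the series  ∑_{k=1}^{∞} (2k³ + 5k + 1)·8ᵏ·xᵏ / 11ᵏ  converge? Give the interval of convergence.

Ratio test: |a_{k+1}/a_k| = [(2(k+1)³ + 5(k+1) + 1)/(2k³ + 5k + 1)] · 8/11 → 8/11 as k → ∞.
Thus R = 1/(8/11) = 11/8.
When x = 11/8, the terms do not tend to 0, so the series diverges.
Endpoint x = -11/8: the k-th term does not approach 0; divergence by the term test.

(-11/8, 11/8)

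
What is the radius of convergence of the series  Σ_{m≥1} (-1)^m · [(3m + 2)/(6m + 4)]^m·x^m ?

Root test: |a_m|^(1/m) = (3m + 2)/(6m + 4) → 1/2.
Hence the series converges for |x| < 1/(1/2) = 2, so the radius of convergence is 2.

R = 2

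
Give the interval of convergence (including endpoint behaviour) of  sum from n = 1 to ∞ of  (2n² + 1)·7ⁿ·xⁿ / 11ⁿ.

(-11/7, 11/7)

Apply the ratio test: |a_{n+1}| / |a_n| = [(2(n+1)² + 1)/(2n² + 1)] · 7/11, which tends to 7/11 as n → ∞.
Convergence for |x| · 7/11 < 1, i.e. |x| < 11/7. So R = 11/7.
Check x = 11/7: the terms have absolute value of order n², which does not tend to 0, so the series diverges by the divergence test.
Endpoint x = -11/7: the terms have absolute value of order n², which does not tend to 0, so the series diverges by the divergence test.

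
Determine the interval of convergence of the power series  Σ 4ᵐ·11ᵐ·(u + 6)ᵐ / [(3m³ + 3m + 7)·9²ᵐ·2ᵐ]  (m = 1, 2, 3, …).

[-213/22, -51/22]

Apply the ratio test: |a_{m+1}| / |a_m| = [(3m³ + 3m + 7)/(3(m+1)³ + 3(m+1) + 7)] · 4·11/(81·2), which tends to 22/81 as m → ∞.
Convergence for |u + 6| · 22/81 < 1, i.e. |u + 6| < 81/22. So R = 81/22.
Endpoint u = -51/22: the terms are on the order of 1/m³, so the series converges absolutely by comparison with the p-series (p = 3 > 1).
When u = -213/22, the series is dominated by a constant times Σ 1/m³, which converges (p = 3 > 1).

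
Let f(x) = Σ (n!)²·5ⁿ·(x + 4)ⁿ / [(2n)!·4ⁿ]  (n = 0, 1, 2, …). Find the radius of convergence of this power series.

R = 16/5

The ratio of consecutive coefficients is (n+1)²/[(2n+1)·(2n+2)] · 5/4 → 5/16.
Thus R = 1/(5/16) = 16/5.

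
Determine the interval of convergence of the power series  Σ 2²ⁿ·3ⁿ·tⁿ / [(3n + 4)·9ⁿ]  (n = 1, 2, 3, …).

The ratio of consecutive coefficients is [(3n + 4)/(3(n+1) + 4)] · 4·3/9 → 4/3.
Hence the series converges for |t| < 1/(4/3) = 3/4, so the radius of convergence is 3/4.
Endpoint t = 3/4: comparison with the harmonic series Σ 1/n shows the series diverges.
Check t = -3/4: the terms alternate in sign and decrease monotonically to 0 in absolute value (size ~ c/n), so the alternating series test gives convergence.

[-3/4, 3/4)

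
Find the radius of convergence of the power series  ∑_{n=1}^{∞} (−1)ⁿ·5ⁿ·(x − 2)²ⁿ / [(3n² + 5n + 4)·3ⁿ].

Ratio test: |a_{n+1}/a_n| = [(3n² + 5n + 4)/(3(n+1)² + 5(n+1) + 4)] · 5/3 → 5/3 as n → ∞.
Writing y = (x − 2)², the series in y has radius 3/5, so |x − 2| < √(3/5) and R = √15/5.

R = √15/5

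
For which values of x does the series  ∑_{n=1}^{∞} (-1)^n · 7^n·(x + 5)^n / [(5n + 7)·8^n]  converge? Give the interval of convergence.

Apply the ratio test: |a_{n+1}| / |a_n| = [(5n + 7)/(5(n+1) + 7)] · 7/8, which tends to 7/8 as n → ∞.
The series converges when 7/8 · |x + 5| < 1, giving R = 8/7.
Endpoint x = -27/7: convergence follows from the alternating series test (terms decrease monotonically to 0).
Check x = -43/7: the terms behave like c/n; limit comparison with the harmonic series gives divergence.

(-43/7, -27/7]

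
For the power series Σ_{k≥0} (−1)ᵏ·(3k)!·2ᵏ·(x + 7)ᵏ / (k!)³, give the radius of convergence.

Apply the ratio test: |a_{k+1}| / |a_k| = (3k+1)·(3k+2)·(3k+3)/(k+1)³ · 2, which tends to 54 as k → ∞.
The series converges when 54 · |x + 7| < 1, giving R = 1/54.

R = 1/54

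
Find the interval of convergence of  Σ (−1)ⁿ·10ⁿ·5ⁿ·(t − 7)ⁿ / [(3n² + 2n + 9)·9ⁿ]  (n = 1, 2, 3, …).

[341/50, 359/50]

Ratio test: |a_{n+1}/a_n| = [(3n² + 2n + 9)/(3(n+1)² + 2(n+1) + 9)] · 10·5/9 → 50/9 as n → ∞.
The series converges when 50/9 · |t − 7| < 1, giving R = 9/50.
When t = 359/50, the series is dominated by a constant times Σ 1/n², which converges (p = 2 > 1).
When t = 341/50, the terms are on the order of 1/n², so the series converges absolutely by comparison with the p-series (p = 2 > 1).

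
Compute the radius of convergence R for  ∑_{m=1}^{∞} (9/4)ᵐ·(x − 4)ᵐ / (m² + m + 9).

The ratio of consecutive coefficients is [(m² + m + 9)/((m+1)² + (m+1) + 9)] · 9/4 → 9/4.
The series converges when 9/4 · |x − 4| < 1, giving R = 4/9.

R = 4/9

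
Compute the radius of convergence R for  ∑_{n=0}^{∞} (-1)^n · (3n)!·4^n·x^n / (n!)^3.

R = 1/108

Apply the ratio test: |a_{n+1}| / |a_n| = (3n+1)·(3n+2)·(3n+3)/(n+1)³ · 4, which tends to 108 as n → ∞.
Hence the series converges for |x| < 1/(108) = 1/108, so the radius of convergence is 1/108.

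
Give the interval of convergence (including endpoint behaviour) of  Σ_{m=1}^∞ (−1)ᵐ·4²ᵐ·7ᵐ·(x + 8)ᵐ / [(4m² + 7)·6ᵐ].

[-451/56, -445/56]

Ratio test: |a_{m+1}/a_m| = [(4m² + 7)/(4(m+1)² + 7)] · 16·7/6 → 56/3 as m → ∞.
Hence the series converges for |x + 8| < 1/(56/3) = 3/56, so the radius of convergence is 3/56.
When x = -445/56, the series is dominated by a constant times Σ 1/m², which converges (p = 2 > 1).
Check x = -451/56: absolute convergence follows by limit comparison with Σ 1/m².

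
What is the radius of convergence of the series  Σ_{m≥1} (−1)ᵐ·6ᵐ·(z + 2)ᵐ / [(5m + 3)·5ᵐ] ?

Ratio test: |a_{m+1}/a_m| = [(5m + 3)/(5(m+1) + 3)] · 6/5 → 6/5 as m → ∞.
Convergence for |z + 2| · 6/5 < 1, i.e. |z + 2| < 5/6. So R = 5/6.

R = 5/6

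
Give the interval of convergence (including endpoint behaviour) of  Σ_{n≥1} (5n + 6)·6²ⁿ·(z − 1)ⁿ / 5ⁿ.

Apply the ratio test: |a_{n+1}| / |a_n| = [(5(n+1) + 6)/(5n + 6)] · 36/5, which tends to 36/5 as n → ∞.
The series converges when 36/5 · |z − 1| < 1, giving R = 5/36.
Endpoint z = 41/36: the terms have absolute value of order n, which does not tend to 0, so the series diverges by the divergence test.
When z = 31/36, the n-th term does not approach 0; divergence by the term test.

(31/36, 41/36)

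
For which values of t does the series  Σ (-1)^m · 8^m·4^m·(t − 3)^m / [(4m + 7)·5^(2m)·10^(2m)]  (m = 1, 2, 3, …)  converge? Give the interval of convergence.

Apply the ratio test: |a_{m+1}| / |a_m| = [(4m + 7)/(4(m+1) + 7)] · 8·4/(25·100), which tends to 8/625 as m → ∞.
Thus R = 1/(8/625) = 625/8.
Check t = 649/8: the terms alternate in sign and decrease monotonically to 0 in absolute value (size ~ c/m), so the alternating series test gives convergence.
Endpoint t = -601/8: the terms are asymptotic to a nonzero constant times 1/m, so the series diverges by limit comparison with Σ 1/m.

(-601/8, 649/8]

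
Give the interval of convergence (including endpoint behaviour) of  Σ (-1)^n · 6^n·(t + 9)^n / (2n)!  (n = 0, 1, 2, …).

Ratio test: |a_{n+1}/a_n| = 6 · 1/[(2n+1)·(2n+2)] → 0 as n → ∞.
The ratio tends to 0 regardless of t, hence R = ∞.

(−∞, ∞)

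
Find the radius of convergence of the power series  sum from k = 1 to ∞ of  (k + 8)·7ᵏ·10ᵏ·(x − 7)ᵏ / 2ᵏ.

Apply the ratio test: |a_{k+1}| / |a_k| = [((k+1) + 8)/(k + 8)] · 7·10/2, which tends to 35 as k → ∞.
The series converges when 35 · |x − 7| < 1, giving R = 1/35.

R = 1/35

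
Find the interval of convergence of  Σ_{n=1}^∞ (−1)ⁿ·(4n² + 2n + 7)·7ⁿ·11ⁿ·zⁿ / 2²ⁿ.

(-4/77, 4/77)

Apply the ratio test: |a_{n+1}| / |a_n| = [(4(n+1)² + 2(n+1) + 7)/(4n² + 2n + 7)] · 7·11/4, which tends to 77/4 as n → ∞.
Convergence for |z| · 77/4 < 1, i.e. |z| < 4/77. So R = 4/77.
Check z = 4/77: the n-th term does not approach 0; divergence by the term test.
When z = -4/77, the terms have absolute value of order n², which does not tend to 0, so the series diverges by the divergence test.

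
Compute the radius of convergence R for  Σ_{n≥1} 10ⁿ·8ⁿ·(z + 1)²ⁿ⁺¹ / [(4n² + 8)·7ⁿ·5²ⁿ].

Ratio test: |a_{n+1}/a_n| = [(4n² + 8)/(4(n+1)² + 8)] · 10·8/(7·25) → 16/35 as n → ∞.
Writing y = (z + 1)², the series in y has radius 35/16, so |z + 1| < √(35/16) and R = √35/4.

R = √35/4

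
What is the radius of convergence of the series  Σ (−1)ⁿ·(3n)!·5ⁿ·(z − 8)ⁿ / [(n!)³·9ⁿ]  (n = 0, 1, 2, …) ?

Apply the ratio test: |a_{n+1}| / |a_n| = (3n+1)·(3n+2)·(3n+3)/(n+1)³ · 5/9, which tends to 15 as n → ∞.
Thus R = 1/(15) = 1/15.

R = 1/15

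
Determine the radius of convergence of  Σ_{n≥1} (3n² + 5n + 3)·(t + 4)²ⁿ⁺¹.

By the ratio test, |a_{n+1}/a_n| = (3(n+1)² + 5(n+1) + 3)/(3n² + 5n + 3) → 1.
Since the exponent of (t + 4) increases by 2 each term, convergence requires |t + 4|² < 1, hence R = 1.

R = 1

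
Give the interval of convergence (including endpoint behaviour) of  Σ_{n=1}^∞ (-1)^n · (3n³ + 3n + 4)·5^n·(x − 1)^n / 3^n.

Ratio test: |a_{n+1}/a_n| = [(3(n+1)³ + 3(n+1) + 4)/(3n³ + 3n + 4)] · 5/3 → 5/3 as n → ∞.
Convergence for |x − 1| · 5/3 < 1, i.e. |x − 1| < 3/5. So R = 3/5.
At x = 8/5: the terms have absolute value of order n³, which does not tend to 0, so the series diverges by the divergence test.
Check x = 2/5: the terms have absolute value of order n³, which does not tend to 0, so the series diverges by the divergence test.

(2/5, 8/5)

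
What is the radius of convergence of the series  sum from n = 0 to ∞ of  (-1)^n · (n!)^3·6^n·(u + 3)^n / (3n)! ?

The ratio of consecutive coefficients is (n+1)³/[(3n+1)·(3n+2)·(3n+3)] · 6 → 2/9.
Convergence for |u + 3| · 2/9 < 1, i.e. |u + 3| < 9/2. So R = 9/2.

R = 9/2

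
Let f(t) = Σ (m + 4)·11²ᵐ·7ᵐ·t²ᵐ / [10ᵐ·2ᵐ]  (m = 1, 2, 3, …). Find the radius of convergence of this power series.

R = 2√35/77

Apply the ratio test: |a_{m+1}| / |a_m| = [((m+1) + 4)/(m + 4)] · 121·7/(10·2), which tends to 847/20 as m → ∞.
Since the exponent of t increases by 2 each term, convergence requires |t|² < 20/847, hence R = 2√35/77.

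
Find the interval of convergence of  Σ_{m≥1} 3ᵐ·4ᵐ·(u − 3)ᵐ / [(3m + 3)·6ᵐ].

[5/2, 7/2)

By the ratio test, |a_{m+1}/a_m| = [(3m + 3)/(3(m+1) + 3)] · 3·4/6 → 2.
Thus R = 1/(2) = 1/2.
At u = 7/2: the terms are asymptotic to a nonzero constant times 1/m, so the series diverges by limit comparison with Σ 1/m.
When u = 5/2, convergence follows from the alternating series test (terms decrease monotonically to 0).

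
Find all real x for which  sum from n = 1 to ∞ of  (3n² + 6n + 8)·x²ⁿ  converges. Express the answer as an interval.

Apply the ratio test: |a_{n+1}| / |a_n| = (3(n+1)² + 6(n+1) + 8)/(3n² + 6n + 8), which tends to 1 as n → ∞.
Successive powers of x differ by 2, so the series converges when |x|² · 1 < 1, i.e. |x| < √(1) = 1. So R = 1.
Check x = 1: the n-th term does not approach 0; divergence by the term test.
Endpoint x = -1: the n-th term does not approach 0; divergence by the term test.

(-1, 1)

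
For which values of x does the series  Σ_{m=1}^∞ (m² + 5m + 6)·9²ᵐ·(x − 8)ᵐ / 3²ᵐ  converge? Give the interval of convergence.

By the ratio test, |a_{m+1}/a_m| = [((m+1)² + 5(m+1) + 6)/(m² + 5m + 6)] · 81/9 → 9.
Hence the series converges for |x − 8| < 1/(9) = 1/9, so the radius of convergence is 1/9.
Check x = 73/9: the terms do not tend to 0, so the series diverges.
At x = 71/9: the terms have absolute value of order m², which does not tend to 0, so the series diverges by the divergence test.

(71/9, 73/9)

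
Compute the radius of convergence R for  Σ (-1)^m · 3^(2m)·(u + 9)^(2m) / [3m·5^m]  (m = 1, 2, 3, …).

R = √5/3

The ratio of consecutive coefficients is [3m/3(m+1)] · 9/5 → 9/5.
Successive powers of (u + 9) differ by 2, so the series converges when |u + 9|² · 9/5 < 1, i.e. |u + 9| < √(5/9). So R = √5/3.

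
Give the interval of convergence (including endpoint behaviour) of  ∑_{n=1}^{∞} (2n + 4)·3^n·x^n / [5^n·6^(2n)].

Ratio test: |a_{n+1}/a_n| = [(2(n+1) + 4)/(2n + 4)] · 3/(5·36) → 1/60 as n → ∞.
Convergence for |x| · 1/60 < 1, i.e. |x| < 60. So R = 60.
At x = 60: the terms have absolute value of order n, which does not tend to 0, so the series diverges by the divergence test.
When x = -60, the terms do not tend to 0, so the series diverges.

(-60, 60)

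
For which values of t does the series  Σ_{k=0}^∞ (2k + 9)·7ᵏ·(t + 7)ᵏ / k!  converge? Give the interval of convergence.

Apply the ratio test: |a_{k+1}| / |a_k| = (2(k+1) + 9)/(2k + 9) · 7 · 1/(k+1), which tends to 0 as k → ∞.
Since the limit is 0 < 1 for every t, the series converges on all of ℝ and R = ∞.

(−∞, ∞)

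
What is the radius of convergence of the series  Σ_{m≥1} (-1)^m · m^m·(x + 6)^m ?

By the Cauchy root test, |a_m|^(1/m) = m → ∞.
Since the m-th root of |a_m| is unbounded, the series converges only at x = -6; R = 0.

R = 0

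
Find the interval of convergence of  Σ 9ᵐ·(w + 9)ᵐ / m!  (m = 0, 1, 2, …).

(−∞, ∞)

Ratio test: |a_{m+1}/a_m| = 9 · 1/(m+1) → 0 as m → ∞.
The limit is 0, so the series converges for all w; R = ∞.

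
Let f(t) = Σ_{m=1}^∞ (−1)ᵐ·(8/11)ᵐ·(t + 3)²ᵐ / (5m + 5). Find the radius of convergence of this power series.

R = √22/4

The ratio of consecutive coefficients is [(5m + 5)/(5(m+1) + 5)] · 8/11 → 8/11.
Writing y = (t + 3)², the series in y has radius 11/8, so |t + 3| < √(11/8) and R = √22/4.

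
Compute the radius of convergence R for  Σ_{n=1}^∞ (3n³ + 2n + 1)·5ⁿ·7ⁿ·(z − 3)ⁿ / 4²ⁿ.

R = 16/35

Apply the ratio test: |a_{n+1}| / |a_n| = [(3(n+1)³ + 2(n+1) + 1)/(3n³ + 2n + 1)] · 5·7/16, which tends to 35/16 as n → ∞.
Convergence for |z − 3| · 35/16 < 1, i.e. |z − 3| < 16/35. So R = 16/35.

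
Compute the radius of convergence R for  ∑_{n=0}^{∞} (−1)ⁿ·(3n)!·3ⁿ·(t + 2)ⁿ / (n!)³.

Apply the ratio test: |a_{n+1}| / |a_n| = (3n+1)·(3n+2)·(3n+3)/(n+1)³ · 3, which tends to 81 as n → ∞.
Thus R = 1/(81) = 1/81.

R = 1/81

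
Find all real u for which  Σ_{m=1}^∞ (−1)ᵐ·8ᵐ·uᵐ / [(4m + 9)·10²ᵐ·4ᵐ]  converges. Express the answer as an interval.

(-50, 50]

The ratio of consecutive coefficients is [(4m + 9)/(4(m+1) + 9)] · 8/(100·4) → 1/50.
The series converges when 1/50 · |u| < 1, giving R = 50.
Endpoint u = 50: convergence follows from the alternating series test (terms decrease monotonically to 0).
At u = -50: comparison with the harmonic series Σ 1/m shows the series diverges.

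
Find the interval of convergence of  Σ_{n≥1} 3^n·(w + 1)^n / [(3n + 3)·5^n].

[-8/3, 2/3)

Apply the ratio test: |a_{n+1}| / |a_n| = [(3n + 3)/(3(n+1) + 3)] · 3/5, which tends to 3/5 as n → ∞.
Convergence for |w + 1| · 3/5 < 1, i.e. |w + 1| < 5/3. So R = 5/3.
When w = 2/3, the terms are asymptotic to a nonzero constant times 1/n, so the series diverges by limit comparison with Σ 1/n.
Endpoint w = -8/3: an alternating series whose terms decrease to 0 in absolute value, so it converges by the Leibniz criterion.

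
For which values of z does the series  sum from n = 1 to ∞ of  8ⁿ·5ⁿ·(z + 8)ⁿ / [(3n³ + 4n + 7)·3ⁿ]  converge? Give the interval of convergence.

[-323/40, -317/40]

By the ratio test, |a_{n+1}/a_n| = [(3n³ + 4n + 7)/(3(n+1)³ + 4(n+1) + 7)] · 8·5/3 → 40/3.
The series converges when 40/3 · |z + 8| < 1, giving R = 3/40.
When z = -317/40, absolute convergence follows by limit comparison with Σ 1/n³.
At z = -323/40: the terms are on the order of 1/n³, so the series converges absolutely by comparison with the p-series (p = 3 > 1).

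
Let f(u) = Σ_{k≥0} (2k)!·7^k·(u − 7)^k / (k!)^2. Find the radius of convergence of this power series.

Ratio test: |a_{k+1}/a_k| = (2k+1)·(2k+2)/(k+1)² · 7 → 28 as k → ∞.
The series converges when 28 · |u − 7| < 1, giving R = 1/28.

R = 1/28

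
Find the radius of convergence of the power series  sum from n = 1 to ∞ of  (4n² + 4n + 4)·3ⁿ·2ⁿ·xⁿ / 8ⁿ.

R = 4/3

By the ratio test, |a_{n+1}/a_n| = [(4(n+1)² + 4(n+1) + 4)/(4n² + 4n + 4)] · 3·2/8 → 3/4.
Thus R = 1/(3/4) = 4/3.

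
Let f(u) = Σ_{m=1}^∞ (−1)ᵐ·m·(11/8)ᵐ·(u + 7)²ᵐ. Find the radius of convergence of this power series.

R = 2√22/11

The ratio of consecutive coefficients is [(m+1)/m] · 11/8 → 11/8.
Writing y = (u + 7)², the series in y has radius 8/11, so |u + 7| < √(8/11) and R = 2√22/11.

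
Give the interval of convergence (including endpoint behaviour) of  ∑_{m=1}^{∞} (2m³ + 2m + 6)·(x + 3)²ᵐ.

Apply the ratio test: |a_{m+1}| / |a_m| = (2(m+1)³ + 2(m+1) + 6)/(2m³ + 2m + 6), which tends to 1 as m → ∞.
Since the exponent of (x + 3) increases by 2 each term, convergence requires |x + 3|² < 1, hence R = 1.
At x = -2: the m-th term does not approach 0; divergence by the term test.
Check x = -4: the terms have absolute value of order m³, which does not tend to 0, so the series diverges by the divergence test.

(-4, -2)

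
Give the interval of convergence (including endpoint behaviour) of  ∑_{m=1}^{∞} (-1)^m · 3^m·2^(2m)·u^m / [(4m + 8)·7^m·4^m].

(-7/3, 7/3]

The ratio of consecutive coefficients is [(4m + 8)/(4(m+1) + 8)] · 3·4/(7·4) → 3/7.
The series converges when 3/7 · |u| < 1, giving R = 7/3.
When u = 7/3, the terms alternate in sign and decrease monotonically to 0 in absolute value (size ~ c/m), so the alternating series test gives convergence.
At u = -7/3: the terms behave like c/m; limit comparison with the harmonic series gives divergence.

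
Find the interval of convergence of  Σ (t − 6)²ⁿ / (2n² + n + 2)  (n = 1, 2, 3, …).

[5, 7]

Ratio test: |a_{n+1}/a_n| = (2n² + n + 2)/(2(n+1)² + (n+1) + 2) → 1 as n → ∞.
Successive powers of (t − 6) differ by 2, so the series converges when |t − 6|² · 1 < 1, i.e. |t − 6| < √(1) = 1. So R = 1.
When t = 7, the terms are on the order of 1/n², so the series converges absolutely by comparison with the p-series (p = 2 > 1).
Endpoint t = 5: the series is dominated by a constant times Σ 1/n², which converges (p = 2 > 1).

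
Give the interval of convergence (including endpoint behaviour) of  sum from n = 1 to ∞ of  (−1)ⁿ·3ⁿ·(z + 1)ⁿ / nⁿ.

Applying the root test, |a_n|^(1/n) = 3/n → 0.
The limit is 0 for every z, so R = ∞.

(−∞, ∞)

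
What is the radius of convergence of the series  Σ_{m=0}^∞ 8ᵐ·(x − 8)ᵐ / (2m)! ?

Apply the ratio test: |a_{m+1}| / |a_m| = 8 · 1/[(2m+1)·(2m+2)], which tends to 0 as m → ∞.
Since the limit is 0 < 1 for every x, the series converges on all of ℝ and R = ∞.

R = ∞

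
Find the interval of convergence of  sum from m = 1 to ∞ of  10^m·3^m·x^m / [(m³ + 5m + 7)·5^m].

Ratio test: |a_{m+1}/a_m| = [(m³ + 5m + 7)/((m+1)³ + 5(m+1) + 7)] · 10·3/5 → 6 as m → ∞.
The series converges when 6 · |x| < 1, giving R = 1/6.
When x = 1/6, the series is dominated by a constant times Σ 1/m³, which converges (p = 3 > 1).
When x = -1/6, the terms are on the order of 1/m³, so the series converges absolutely by comparison with the p-series (p = 3 > 1).

[-1/6, 1/6]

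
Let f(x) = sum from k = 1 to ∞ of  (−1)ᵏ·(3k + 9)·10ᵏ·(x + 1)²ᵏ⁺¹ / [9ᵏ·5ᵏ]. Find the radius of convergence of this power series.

R = 3√2/2

Apply the ratio test: |a_{k+1}| / |a_k| = [(3(k+1) + 9)/(3k + 9)] · 10/(9·5), which tends to 2/9 as k → ∞.
Since the exponent of (x + 1) increases by 2 each term, convergence requires |x + 1|² < 9/2, hence R = 3√2/2.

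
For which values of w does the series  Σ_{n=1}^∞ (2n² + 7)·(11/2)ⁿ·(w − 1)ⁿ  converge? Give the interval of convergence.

(9/11, 13/11)

By the ratio test, |a_{n+1}/a_n| = [(2(n+1)² + 7)/(2n² + 7)] · 11/2 → 11/2.
The series converges when 11/2 · |w − 1| < 1, giving R = 2/11.
When w = 13/11, the terms have absolute value of order n², which does not tend to 0, so the series diverges by the divergence test.
Endpoint w = 9/11: the n-th term does not approach 0; divergence by the term test.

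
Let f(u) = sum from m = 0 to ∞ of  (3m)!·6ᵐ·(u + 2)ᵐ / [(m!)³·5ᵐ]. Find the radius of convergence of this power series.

By the ratio test, |a_{m+1}/a_m| = (3m+1)·(3m+2)·(3m+3)/(m+1)³ · 6/5 → 162/5.
The series converges when 162/5 · |u + 2| < 1, giving R = 5/162.

R = 5/162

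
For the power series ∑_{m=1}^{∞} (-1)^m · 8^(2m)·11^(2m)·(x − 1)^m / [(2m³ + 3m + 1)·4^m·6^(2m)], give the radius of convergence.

Apply the ratio test: |a_{m+1}| / |a_m| = [(2m³ + 3m + 1)/(2(m+1)³ + 3(m+1) + 1)] · 64·121/(4·36), which tends to 484/9 as m → ∞.
Hence the series converges for |x − 1| < 1/(484/9) = 9/484, so the radius of convergence is 9/484.

R = 9/484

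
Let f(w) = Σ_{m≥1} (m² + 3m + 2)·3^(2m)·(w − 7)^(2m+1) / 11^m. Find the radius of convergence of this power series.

By the ratio test, |a_{m+1}/a_m| = [((m+1)² + 3(m+1) + 2)/(m² + 3m + 2)] · 9/11 → 9/11.
Successive powers of (w − 7) differ by 2, so the series converges when |w − 7|² · 9/11 < 1, i.e. |w − 7| < √(11/9). So R = √11/3.

R = √11/3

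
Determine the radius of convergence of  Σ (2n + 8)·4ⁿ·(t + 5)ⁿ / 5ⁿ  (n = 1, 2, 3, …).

Ratio test: |a_{n+1}/a_n| = [(2(n+1) + 8)/(2n + 8)] · 4/5 → 4/5 as n → ∞.
Convergence for |t + 5| · 4/5 < 1, i.e. |t + 5| < 5/4. So R = 5/4.

R = 5/4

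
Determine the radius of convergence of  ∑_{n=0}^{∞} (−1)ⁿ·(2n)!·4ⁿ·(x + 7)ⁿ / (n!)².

R = 1/16

By the ratio test, |a_{n+1}/a_n| = (2n+1)·(2n+2)/(n+1)² · 4 → 16.
Hence the series converges for |x + 7| < 1/(16) = 1/16, so the radius of convergence is 1/16.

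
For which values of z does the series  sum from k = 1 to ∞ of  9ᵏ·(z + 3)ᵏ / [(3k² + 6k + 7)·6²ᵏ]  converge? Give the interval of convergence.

The ratio of consecutive coefficients is [(3k² + 6k + 7)/(3(k+1)² + 6(k+1) + 7)] · 9/36 → 1/4.
Hence the series converges for |z + 3| < 1/(1/4) = 4, so the radius of convergence is 4.
Check z = 1: the series is dominated by a constant times Σ 1/k², which converges (p = 2 > 1).
Check z = -7: the terms are on the order of 1/k², so the series converges absolutely by comparison with the p-series (p = 2 > 1).

[-7, 1]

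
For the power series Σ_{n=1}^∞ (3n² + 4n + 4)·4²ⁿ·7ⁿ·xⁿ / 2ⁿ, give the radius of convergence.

Ratio test: |a_{n+1}/a_n| = [(3(n+1)² + 4(n+1) + 4)/(3n² + 4n + 4)] · 16·7/2 → 56 as n → ∞.
Hence the series converges for |x| < 1/(56) = 1/56, so the radius of convergence is 1/56.

R = 1/56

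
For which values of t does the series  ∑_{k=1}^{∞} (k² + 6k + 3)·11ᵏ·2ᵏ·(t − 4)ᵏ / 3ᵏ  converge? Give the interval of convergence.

Ratio test: |a_{k+1}/a_k| = [((k+1)² + 6(k+1) + 3)/(k² + 6k + 3)] · 11·2/3 → 22/3 as k → ∞.
The series converges when 22/3 · |t − 4| < 1, giving R = 3/22.
Endpoint t = 91/22: the k-th term does not approach 0; divergence by the term test.
Endpoint t = 85/22: the terms have absolute value of order k², which does not tend to 0, so the series diverges by the divergence test.

(85/22, 91/22)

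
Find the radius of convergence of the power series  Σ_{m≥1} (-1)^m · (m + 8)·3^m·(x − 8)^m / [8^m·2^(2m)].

By the ratio test, |a_{m+1}/a_m| = [((m+1) + 8)/(m + 8)] · 3/(8·4) → 3/32.
Convergence for |x − 8| · 3/32 < 1, i.e. |x − 8| < 32/3. So R = 32/3.

R = 32/3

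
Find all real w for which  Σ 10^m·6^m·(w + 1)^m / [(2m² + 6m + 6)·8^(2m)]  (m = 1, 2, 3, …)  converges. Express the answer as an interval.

Apply the ratio test: |a_{m+1}| / |a_m| = [(2m² + 6m + 6)/(2(m+1)² + 6(m+1) + 6)] · 10·6/64, which tends to 15/16 as m → ∞.
The series converges when 15/16 · |w + 1| < 1, giving R = 16/15.
Check w = 1/15: the series is dominated by a constant times Σ 1/m², which converges (p = 2 > 1).
At w = -31/15: absolute convergence follows by limit comparison with Σ 1/m².

[-31/15, 1/15]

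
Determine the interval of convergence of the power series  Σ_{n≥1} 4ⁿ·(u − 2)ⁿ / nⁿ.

Applying the root test, |a_n|^(1/n) = 4/n → 0.
Since the n-th root of |a_n| tends to 0, the series converges for all real u; R = ∞.

(−∞, ∞)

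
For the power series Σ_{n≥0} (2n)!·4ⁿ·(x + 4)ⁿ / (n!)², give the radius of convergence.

R = 1/16

The ratio of consecutive coefficients is (2n+1)·(2n+2)/(n+1)² · 4 → 16.
Hence the series converges for |x + 4| < 1/(16) = 1/16, so the radius of convergence is 1/16.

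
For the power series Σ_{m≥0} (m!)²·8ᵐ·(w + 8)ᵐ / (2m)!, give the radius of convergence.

R = 1/2

Ratio test: |a_{m+1}/a_m| = (m+1)²/[(2m+1)·(2m+2)] · 8 → 2 as m → ∞.
Convergence for |w + 8| · 2 < 1, i.e. |w + 8| < 1/2. So R = 1/2.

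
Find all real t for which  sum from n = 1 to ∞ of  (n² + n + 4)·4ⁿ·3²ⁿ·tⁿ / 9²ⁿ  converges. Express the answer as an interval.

(-9/4, 9/4)

The ratio of consecutive coefficients is [((n+1)² + (n+1) + 4)/(n² + n + 4)] · 4·9/81 → 4/9.
Convergence for |t| · 4/9 < 1, i.e. |t| < 9/4. So R = 9/4.
Check t = 9/4: the n-th term does not approach 0; divergence by the term test.
At t = -9/4: the terms do not tend to 0, so the series diverges.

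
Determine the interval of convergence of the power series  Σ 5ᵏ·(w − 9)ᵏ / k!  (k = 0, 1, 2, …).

By the ratio test, |a_{k+1}/a_k| = 5 · 1/(k+1) → 0.
Since the limit is 0 < 1 for every w, the series converges on all of ℝ and R = ∞.

(−∞, ∞)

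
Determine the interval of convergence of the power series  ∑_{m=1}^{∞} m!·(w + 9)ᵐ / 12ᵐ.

{-9}

The ratio of consecutive coefficients is (m+1) · 1/12 → ∞.
The terms grow without bound for any (w + 9) ≠ 0, so R = 0 (convergence only at w = -9).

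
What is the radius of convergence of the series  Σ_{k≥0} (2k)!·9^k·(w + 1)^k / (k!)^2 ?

R = 1/36

Apply the ratio test: |a_{k+1}| / |a_k| = (2k+1)·(2k+2)/(k+1)² · 9, which tends to 36 as k → ∞.
Thus R = 1/(36) = 1/36.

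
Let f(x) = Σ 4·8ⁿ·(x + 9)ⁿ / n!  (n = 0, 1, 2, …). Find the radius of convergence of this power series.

R = ∞

Ratio test: |a_{n+1}/a_n| = 4/4 · 8 · 1/(n+1) → 0 as n → ∞.
The limit is 0, so the series converges for all x; R = ∞.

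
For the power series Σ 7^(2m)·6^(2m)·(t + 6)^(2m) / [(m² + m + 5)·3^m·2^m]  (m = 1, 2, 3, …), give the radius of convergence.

By the ratio test, |a_{m+1}/a_m| = [(m² + m + 5)/((m+1)² + (m+1) + 5)] · 49·36/(3·2) → 294.
Since the exponent of (t + 6) increases by 2 each term, convergence requires |t + 6|² < 1/294, hence R = √6/42.

R = √6/42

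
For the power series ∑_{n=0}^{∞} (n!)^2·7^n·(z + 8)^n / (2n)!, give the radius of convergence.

Apply the ratio test: |a_{n+1}| / |a_n| = (n+1)²/[(2n+1)·(2n+2)] · 7, which tends to 7/4 as n → ∞.
Thus R = 1/(7/4) = 4/7.

R = 4/7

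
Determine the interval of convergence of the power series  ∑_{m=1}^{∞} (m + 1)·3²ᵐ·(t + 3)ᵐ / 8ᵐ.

Ratio test: |a_{m+1}/a_m| = [((m+1) + 1)/(m + 1)] · 9/8 → 9/8 as m → ∞.
Thus R = 1/(9/8) = 8/9.
Endpoint t = -19/9: the m-th term does not approach 0; divergence by the term test.
Check t = -35/9: the terms do not tend to 0, so the series diverges.

(-35/9, -19/9)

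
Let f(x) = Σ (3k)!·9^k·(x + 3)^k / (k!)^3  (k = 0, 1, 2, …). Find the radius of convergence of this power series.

R = 1/243

By the ratio test, |a_{k+1}/a_k| = (3k+1)·(3k+2)·(3k+3)/(k+1)³ · 9 → 243.
The series converges when 243 · |x + 3| < 1, giving R = 1/243.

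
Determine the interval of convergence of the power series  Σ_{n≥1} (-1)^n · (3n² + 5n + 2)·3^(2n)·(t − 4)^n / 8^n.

(28/9, 44/9)

By the ratio test, |a_{n+1}/a_n| = [(3(n+1)² + 5(n+1) + 2)/(3n² + 5n + 2)] · 9/8 → 9/8.
The series converges when 9/8 · |t − 4| < 1, giving R = 8/9.
When t = 44/9, the n-th term does not approach 0; divergence by the term test.
At t = 28/9: the terms do not tend to 0, so the series diverges.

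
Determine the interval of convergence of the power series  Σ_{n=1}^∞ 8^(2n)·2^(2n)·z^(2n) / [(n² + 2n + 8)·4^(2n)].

The ratio of consecutive coefficients is [(n² + 2n + 8)/((n+1)² + 2(n+1) + 8)] · 64·4/16 → 16.
Writing y = z², the series in y has radius 1/16, so |z| < √(1/16) = 1/4 and R = 1/4.
Endpoint z = 1/4: the series is dominated by a constant times Σ 1/n², which converges (p = 2 > 1).
At z = -1/4: the terms are on the order of 1/n², so the series converges absolutely by comparison with the p-series (p = 2 > 1).

[-1/4, 1/4]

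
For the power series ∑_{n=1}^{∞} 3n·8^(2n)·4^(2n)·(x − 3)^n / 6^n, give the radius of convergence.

Apply the ratio test: |a_{n+1}| / |a_n| = [3(n+1)/3n] · 64·16/6, which tends to 512/3 as n → ∞.
Hence the series converges for |x − 3| < 1/(512/3) = 3/512, so the radius of convergence is 3/512.

R = 3/512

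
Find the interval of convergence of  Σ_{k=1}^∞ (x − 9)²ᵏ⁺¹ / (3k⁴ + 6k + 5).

Apply the ratio test: |a_{k+1}| / |a_k| = (3k⁴ + 6k + 5)/(3(k+1)⁴ + 6(k+1) + 5), which tends to 1 as k → ∞.
Writing y = (x − 9)², the series in y has radius 1, so |x − 9| < √(1) = 1 and R = 1.
Endpoint x = 10: the series is dominated by a constant times Σ 1/k⁴, which converges (p = 4 > 1).
Check x = 8: the series is dominated by a constant times Σ 1/k⁴, which converges (p = 4 > 1).

[8, 10]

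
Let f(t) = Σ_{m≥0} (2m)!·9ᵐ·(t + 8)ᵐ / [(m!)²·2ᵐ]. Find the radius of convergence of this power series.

Ratio test: |a_{m+1}/a_m| = (2m+1)·(2m+2)/(m+1)² · 9/2 → 18 as m → ∞.
Hence the series converges for |t + 8| < 1/(18) = 1/18, so the radius of convergence is 1/18.

R = 1/18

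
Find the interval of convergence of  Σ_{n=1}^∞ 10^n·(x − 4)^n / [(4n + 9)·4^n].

[18/5, 22/5)

By the ratio test, |a_{n+1}/a_n| = [(4n + 9)/(4(n+1) + 9)] · 10/4 → 5/2.
Thus R = 1/(5/2) = 2/5.
At x = 22/5: the terms are asymptotic to a nonzero constant times 1/n, so the series diverges by limit comparison with Σ 1/n.
Endpoint x = 18/5: the terms alternate in sign and decrease monotonically to 0 in absolute value (size ~ c/n), so the alternating series test gives convergence.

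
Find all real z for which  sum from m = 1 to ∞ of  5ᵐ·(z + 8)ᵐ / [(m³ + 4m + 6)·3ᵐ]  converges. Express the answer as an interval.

[-43/5, -37/5]

By the ratio test, |a_{m+1}/a_m| = [(m³ + 4m + 6)/((m+1)³ + 4(m+1) + 6)] · 5/3 → 5/3.
The series converges when 5/3 · |z + 8| < 1, giving R = 3/5.
At z = -37/5: the terms are on the order of 1/m³, so the series converges absolutely by comparison with the p-series (p = 3 > 1).
Endpoint z = -43/5: the terms are on the order of 1/m³, so the series converges absolutely by comparison with the p-series (p = 3 > 1).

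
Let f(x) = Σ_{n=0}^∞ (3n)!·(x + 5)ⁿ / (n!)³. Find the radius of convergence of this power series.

R = 1/27

The ratio of consecutive coefficients is (3n+1)·(3n+2)·(3n+3)/(n+1)³ → 27.
Thus R = 1/(27) = 1/27.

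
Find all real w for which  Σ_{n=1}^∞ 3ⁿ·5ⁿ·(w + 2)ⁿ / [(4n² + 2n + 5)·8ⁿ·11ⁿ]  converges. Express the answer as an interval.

[-118/15, 58/15]

Apply the ratio test: |a_{n+1}| / |a_n| = [(4n² + 2n + 5)/(4(n+1)² + 2(n+1) + 5)] · 3·5/(8·11), which tends to 15/88 as n → ∞.
Convergence for |w + 2| · 15/88 < 1, i.e. |w + 2| < 88/15. So R = 88/15.
When w = 58/15, the series is dominated by a constant times Σ 1/n², which converges (p = 2 > 1).
When w = -118/15, absolute convergence follows by limit comparison with Σ 1/n².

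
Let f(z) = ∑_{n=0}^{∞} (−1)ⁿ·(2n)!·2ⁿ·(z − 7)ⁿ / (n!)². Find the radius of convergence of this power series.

Apply the ratio test: |a_{n+1}| / |a_n| = (2n+1)·(2n+2)/(n+1)² · 2, which tends to 8 as n → ∞.
Hence the series converges for |z − 7| < 1/(8) = 1/8, so the radius of convergence is 1/8.

R = 1/8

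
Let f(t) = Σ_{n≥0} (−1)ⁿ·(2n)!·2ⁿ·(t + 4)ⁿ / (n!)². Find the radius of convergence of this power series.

Apply the ratio test: |a_{n+1}| / |a_n| = (2n+1)·(2n+2)/(n+1)² · 2, which tends to 8 as n → ∞.
Hence the series converges for |t + 4| < 1/(8) = 1/8, so the radius of convergence is 1/8.

R = 1/8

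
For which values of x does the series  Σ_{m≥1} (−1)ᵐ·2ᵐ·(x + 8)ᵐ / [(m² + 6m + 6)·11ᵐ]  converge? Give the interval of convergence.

[-27/2, -5/2]

By the ratio test, |a_{m+1}/a_m| = [(m² + 6m + 6)/((m+1)² + 6(m+1) + 6)] · 2/11 → 2/11.
Convergence for |x + 8| · 2/11 < 1, i.e. |x + 8| < 11/2. So R = 11/2.
Endpoint x = -5/2: the terms are on the order of 1/m², so the series converges absolutely by comparison with the p-series (p = 2 > 1).
Endpoint x = -27/2: absolute convergence follows by limit comparison with Σ 1/m².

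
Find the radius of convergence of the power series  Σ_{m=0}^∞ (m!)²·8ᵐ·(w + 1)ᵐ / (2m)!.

R = 1/2

The ratio of consecutive coefficients is (m+1)²/[(2m+1)·(2m+2)] · 8 → 2.
Thus R = 1/(2) = 1/2.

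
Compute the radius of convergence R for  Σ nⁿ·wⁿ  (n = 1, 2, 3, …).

Applying the root test, |a_n|^(1/n) = n → ∞.
The root grows without bound, so R = 0 (convergence only at w = 0).

R = 0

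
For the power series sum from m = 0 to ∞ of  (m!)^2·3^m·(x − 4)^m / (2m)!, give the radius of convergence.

Ratio test: |a_{m+1}/a_m| = (m+1)²/[(2m+1)·(2m+2)] · 3 → 3/4 as m → ∞.
Thus R = 1/(3/4) = 4/3.

R = 4/3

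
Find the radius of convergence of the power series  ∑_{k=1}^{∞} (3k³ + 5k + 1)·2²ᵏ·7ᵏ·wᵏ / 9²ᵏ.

R = 81/28

Ratio test: |a_{k+1}/a_k| = [(3(k+1)³ + 5(k+1) + 1)/(3k³ + 5k + 1)] · 4·7/81 → 28/81 as k → ∞.
Thus R = 1/(28/81) = 81/28.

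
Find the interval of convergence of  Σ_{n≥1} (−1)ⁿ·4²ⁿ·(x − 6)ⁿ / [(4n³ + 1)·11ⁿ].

Ratio test: |a_{n+1}/a_n| = [(4n³ + 1)/(4(n+1)³ + 1)] · 16/11 → 16/11 as n → ∞.
Convergence for |x − 6| · 16/11 < 1, i.e. |x − 6| < 11/16. So R = 11/16.
Check x = 107/16: the terms are on the order of 1/n³, so the series converges absolutely by comparison with the p-series (p = 3 > 1).
Check x = 85/16: the series is dominated by a constant times Σ 1/n³, which converges (p = 3 > 1).

[85/16, 107/16]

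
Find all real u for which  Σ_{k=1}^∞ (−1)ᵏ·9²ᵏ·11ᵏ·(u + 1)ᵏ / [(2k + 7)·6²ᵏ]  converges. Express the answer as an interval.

Apply the ratio test: |a_{k+1}| / |a_k| = [(2k + 7)/(2(k+1) + 7)] · 81·11/36, which tends to 99/4 as k → ∞.
Thus R = 1/(99/4) = 4/99.
At u = -95/99: convergence follows from the alternating series test (terms decrease monotonically to 0).
Endpoint u = -103/99: comparison with the harmonic series Σ 1/k shows the series diverges.

(-103/99, -95/99]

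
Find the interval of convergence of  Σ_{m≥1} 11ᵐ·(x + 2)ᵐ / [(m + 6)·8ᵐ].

Apply the ratio test: |a_{m+1}| / |a_m| = [(m + 6)/((m+1) + 6)] · 11/8, which tends to 11/8 as m → ∞.
Convergence for |x + 2| · 11/8 < 1, i.e. |x + 2| < 8/11. So R = 8/11.
Endpoint x = -14/11: comparison with the harmonic series Σ 1/m shows the series diverges.
When x = -30/11, convergence follows from the alternating series test (terms decrease monotonically to 0).

[-30/11, -14/11)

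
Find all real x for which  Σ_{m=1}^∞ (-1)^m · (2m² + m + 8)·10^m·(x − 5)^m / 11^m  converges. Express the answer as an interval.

(39/10, 61/10)

By the ratio test, |a_{m+1}/a_m| = [(2(m+1)² + (m+1) + 8)/(2m² + m + 8)] · 10/11 → 10/11.
The series converges when 10/11 · |x − 5| < 1, giving R = 11/10.
Endpoint x = 61/10: the terms do not tend to 0, so the series diverges.
At x = 39/10: the terms do not tend to 0, so the series diverges.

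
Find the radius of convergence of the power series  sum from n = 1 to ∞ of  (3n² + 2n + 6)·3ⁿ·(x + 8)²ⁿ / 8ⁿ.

Apply the ratio test: |a_{n+1}| / |a_n| = [(3(n+1)² + 2(n+1) + 6)/(3n² + 2n + 6)] · 3/8, which tends to 3/8 as n → ∞.
Writing y = (x + 8)², the series in y has radius 8/3, so |x + 8| < √(8/3) and R = 2√6/3.

R = 2√6/3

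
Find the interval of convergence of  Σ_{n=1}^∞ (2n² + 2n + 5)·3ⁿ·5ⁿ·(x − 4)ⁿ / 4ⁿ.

(56/15, 64/15)

The ratio of consecutive coefficients is [(2(n+1)² + 2(n+1) + 5)/(2n² + 2n + 5)] · 3·5/4 → 15/4.
Hence the series converges for |x − 4| < 1/(15/4) = 4/15, so the radius of convergence is 4/15.
At x = 64/15: the n-th term does not approach 0; divergence by the term test.
At x = 56/15: the terms do not tend to 0, so the series diverges.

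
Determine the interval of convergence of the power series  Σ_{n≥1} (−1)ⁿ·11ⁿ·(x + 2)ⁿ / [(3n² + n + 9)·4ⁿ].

[-26/11, -18/11]

The ratio of consecutive coefficients is [(3n² + n + 9)/(3(n+1)² + (n+1) + 9)] · 11/4 → 11/4.
Thus R = 1/(11/4) = 4/11.
At x = -18/11: the series is dominated by a constant times Σ 1/n², which converges (p = 2 > 1).
Check x = -26/11: the terms are on the order of 1/n², so the series converges absolutely by comparison with the p-series (p = 2 > 1).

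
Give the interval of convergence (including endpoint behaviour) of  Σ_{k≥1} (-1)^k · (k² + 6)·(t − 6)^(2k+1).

(5, 7)

By the ratio test, |a_{k+1}/a_k| = ((k+1)² + 6)/(k² + 6) → 1.
Successive powers of (t − 6) differ by 2, so the series converges when |t − 6|² · 1 < 1, i.e. |t − 6| < √(1) = 1. So R = 1.
When t = 7, the terms do not tend to 0, so the series diverges.
When t = 5, the terms have absolute value of order k², which does not tend to 0, so the series diverges by the divergence test.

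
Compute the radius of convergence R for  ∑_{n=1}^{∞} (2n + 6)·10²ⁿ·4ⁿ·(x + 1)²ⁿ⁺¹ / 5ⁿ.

By the ratio test, |a_{n+1}/a_n| = [(2(n+1) + 6)/(2n + 6)] · 100·4/5 → 80.
Since the exponent of (x + 1) increases by 2 each term, convergence requires |x + 1|² < 1/80, hence R = √5/20.

R = √5/20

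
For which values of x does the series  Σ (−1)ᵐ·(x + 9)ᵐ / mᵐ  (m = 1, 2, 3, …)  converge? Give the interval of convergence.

(−∞, ∞)

By the Cauchy root test, |a_m|^(1/m) = 1/m → 0.
The limit is 0 for every x, so R = ∞.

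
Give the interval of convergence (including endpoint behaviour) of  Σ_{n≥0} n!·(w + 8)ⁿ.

The ratio of consecutive coefficients is (n+1) → ∞.
The ratio grows without bound, so the series diverges whenever (w + 8) ≠ 0; it converges only at w = -8. R = 0.

{-8}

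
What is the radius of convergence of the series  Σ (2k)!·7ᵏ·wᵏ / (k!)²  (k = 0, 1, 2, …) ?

Apply the ratio test: |a_{k+1}| / |a_k| = (2k+1)·(2k+2)/(k+1)² · 7, which tends to 28 as k → ∞.
Hence the series converges for |w| < 1/(28) = 1/28, so the radius of convergence is 1/28.

R = 1/28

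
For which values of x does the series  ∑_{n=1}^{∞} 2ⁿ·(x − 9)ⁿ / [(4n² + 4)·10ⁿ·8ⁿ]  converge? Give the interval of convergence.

The ratio of consecutive coefficients is [(4n² + 4)/(4(n+1)² + 4)] · 2/(10·8) → 1/40.
The series converges when 1/40 · |x − 9| < 1, giving R = 40.
When x = 49, the terms are on the order of 1/n², so the series converges absolutely by comparison with the p-series (p = 2 > 1).
Check x = -31: absolute convergence follows by limit comparison with Σ 1/n².

[-31, 49]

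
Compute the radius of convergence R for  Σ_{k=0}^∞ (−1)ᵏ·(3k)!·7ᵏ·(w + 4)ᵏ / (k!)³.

The ratio of consecutive coefficients is (3k+1)·(3k+2)·(3k+3)/(k+1)³ · 7 → 189.
Thus R = 1/(189) = 1/189.

R = 1/189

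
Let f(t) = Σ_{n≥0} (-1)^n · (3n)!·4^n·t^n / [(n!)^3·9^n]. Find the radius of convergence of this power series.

By the ratio test, |a_{n+1}/a_n| = (3n+1)·(3n+2)·(3n+3)/(n+1)³ · 4/9 → 12.
Hence the series converges for |t| < 1/(12) = 1/12, so the radius of convergence is 1/12.

R = 1/12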